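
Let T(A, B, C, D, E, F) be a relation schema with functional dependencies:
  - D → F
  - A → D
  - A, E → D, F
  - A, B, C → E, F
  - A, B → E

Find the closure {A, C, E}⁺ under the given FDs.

Start with {A, C, E}.
A → D applies; add {D} → now {A, C, D, E}.
A, E → D, F applies; add {F} → now {A, C, D, E, F}.
No further FD applies.

{A, C, D, E, F}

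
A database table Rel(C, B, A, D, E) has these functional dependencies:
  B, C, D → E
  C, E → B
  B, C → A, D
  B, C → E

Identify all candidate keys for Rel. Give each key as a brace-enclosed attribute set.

Attributes never on any right-hand side: {C} — every candidate key must contain it.
{B, C}⁺ = {A, B, C, D, E}, which is every attribute, so {B, C} is a candidate key.
{C, E}⁺ = {A, B, C, D, E}, which is every attribute, so {C, E} is a candidate key.
Any other superkey properly contains one of these, so there are no further candidate keys.

{B, C}, {C, E}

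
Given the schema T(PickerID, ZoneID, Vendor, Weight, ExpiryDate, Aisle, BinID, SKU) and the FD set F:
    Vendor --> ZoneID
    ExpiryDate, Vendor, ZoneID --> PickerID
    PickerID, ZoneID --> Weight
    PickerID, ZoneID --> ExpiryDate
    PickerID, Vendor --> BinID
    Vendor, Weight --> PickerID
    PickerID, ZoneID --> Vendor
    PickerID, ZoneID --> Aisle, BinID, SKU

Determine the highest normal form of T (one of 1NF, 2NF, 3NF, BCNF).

Candidate keys: {ExpiryDate, Vendor}, {PickerID, Vendor}, {PickerID, ZoneID}, {Vendor, Weight}. Prime attributes: {ExpiryDate, PickerID, Vendor, Weight, ZoneID}.
Vendor --> ZoneID breaks BCNF: {Vendor}⁺ = {Vendor, ZoneID}, so {Vendor} is not a superkey.
Since {ZoneID} ⊆ prime attributes and every other non-superkey FD also has a prime right side, the schema is in 3NF.

3NF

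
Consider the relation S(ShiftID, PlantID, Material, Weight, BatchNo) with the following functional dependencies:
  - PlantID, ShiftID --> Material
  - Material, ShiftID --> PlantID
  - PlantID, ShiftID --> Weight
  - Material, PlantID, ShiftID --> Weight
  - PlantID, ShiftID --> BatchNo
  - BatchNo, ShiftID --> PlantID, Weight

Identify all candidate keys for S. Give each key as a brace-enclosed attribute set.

No FD produces {ShiftID}, so it must be in every candidate key.
{BatchNo, ShiftID} is a candidate key since {BatchNo, ShiftID}⁺ = {BatchNo, Material, PlantID, ShiftID, Weight} covers every attribute.
{Material, ShiftID} is a candidate key since {Material, ShiftID}⁺ = {BatchNo, Material, PlantID, ShiftID, Weight} covers every attribute.
{PlantID, ShiftID} is a candidate key since {PlantID, ShiftID}⁺ = {BatchNo, Material, PlantID, ShiftID, Weight} covers every attribute.
Any other superkey properly contains one of these, so there are no further candidate keys.

{BatchNo, ShiftID}, {Material, ShiftID}, {PlantID, ShiftID}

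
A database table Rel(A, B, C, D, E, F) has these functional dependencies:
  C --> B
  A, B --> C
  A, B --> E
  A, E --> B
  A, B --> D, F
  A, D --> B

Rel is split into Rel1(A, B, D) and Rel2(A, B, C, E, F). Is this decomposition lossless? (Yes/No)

Yes

Rel1 ∩ Rel2 = {A, B}; its closure under F is {A, B, C, D, E, F}.
Since Rel1 ⊆ {A, B, C, D, E, F}, the intersection is a superkey of Rel1; the decomposition is lossless.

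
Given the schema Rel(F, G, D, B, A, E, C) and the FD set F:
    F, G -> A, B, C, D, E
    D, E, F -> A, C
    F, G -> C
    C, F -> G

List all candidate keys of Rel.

{F} never appears on the right of any FD, so every key must include it.
{C, F}⁺ = {A, B, C, D, E, F, G} — all of the relation — so {C, F} is a candidate key.
{F, G}⁺ = {A, B, C, D, E, F, G} — all of the relation — so {F, G} is a candidate key.
{D, E, F}⁺ = {A, B, C, D, E, F, G} — all of the relation — so {D, E, F} is a candidate key.
Any other superkey properly contains one of these, so there are no further candidate keys.

{C, F}, {D, E, F}, {F, G}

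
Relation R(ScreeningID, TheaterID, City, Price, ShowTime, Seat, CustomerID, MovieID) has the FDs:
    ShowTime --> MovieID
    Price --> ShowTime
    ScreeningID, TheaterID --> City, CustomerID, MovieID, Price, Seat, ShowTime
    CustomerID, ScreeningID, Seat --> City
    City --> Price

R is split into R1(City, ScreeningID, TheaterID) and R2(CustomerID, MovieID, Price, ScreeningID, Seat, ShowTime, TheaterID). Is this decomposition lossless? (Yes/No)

Common attributes: {ScreeningID, TheaterID}; their closure is {City, CustomerID, MovieID, Price, ScreeningID, Seat, ShowTime, TheaterID}.
R1 is contained in that closure, so R1 ∩ R2 --> R1 holds and the join is lossless.

Yes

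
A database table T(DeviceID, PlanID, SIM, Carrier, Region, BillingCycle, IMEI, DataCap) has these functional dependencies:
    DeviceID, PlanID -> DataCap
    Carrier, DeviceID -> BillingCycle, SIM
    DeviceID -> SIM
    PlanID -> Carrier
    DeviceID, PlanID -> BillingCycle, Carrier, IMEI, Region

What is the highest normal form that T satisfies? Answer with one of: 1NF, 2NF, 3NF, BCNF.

Candidate key: {DeviceID, PlanID}. Prime attributes: {DeviceID, PlanID}.
For Carrier, DeviceID -> BillingCycle, SIM we have {Carrier, DeviceID}⁺ = {BillingCycle, Carrier, DeviceID, SIM}; {Carrier, DeviceID} is not a superkey, so BCNF fails.
Carrier, DeviceID -> BillingCycle, SIM has non-prime {BillingCycle, SIM} on the right and a non-superkey on the left, so 3NF fails.
Since {DeviceID} ⊂ {DeviceID, PlanID} and {DeviceID}⁺ ⊇ {SIM} with {SIM} non-prime, there is a partial dependency; 2NF fails.

1NF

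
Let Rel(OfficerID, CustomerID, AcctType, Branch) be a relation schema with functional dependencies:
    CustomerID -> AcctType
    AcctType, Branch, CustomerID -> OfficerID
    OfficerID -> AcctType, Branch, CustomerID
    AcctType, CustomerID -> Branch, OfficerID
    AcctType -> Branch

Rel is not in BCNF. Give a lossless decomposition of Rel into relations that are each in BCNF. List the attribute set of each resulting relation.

Candidate keys of the original relation: {CustomerID}, {OfficerID}.
{AcctType, Branch, CustomerID, OfficerID}: {AcctType} determines {AcctType, Branch} here but is not a superkey — split on AcctType -> Branch, giving {AcctType, Branch} and {AcctType, CustomerID, OfficerID}.
{AcctType, Branch} is in BCNF.
{AcctType, CustomerID, OfficerID} is in BCNF.

{AcctType, Branch}; {AcctType, CustomerID, OfficerID}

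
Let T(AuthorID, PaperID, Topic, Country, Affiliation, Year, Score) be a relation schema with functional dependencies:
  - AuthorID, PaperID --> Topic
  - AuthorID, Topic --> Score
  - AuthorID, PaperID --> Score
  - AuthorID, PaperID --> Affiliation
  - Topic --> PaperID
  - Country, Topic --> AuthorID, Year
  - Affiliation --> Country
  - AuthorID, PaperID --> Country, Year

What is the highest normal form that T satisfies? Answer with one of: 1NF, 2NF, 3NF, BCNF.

3NF

Candidate keys: {Affiliation, Topic}, {AuthorID, PaperID}, {AuthorID, Topic}, {Country, Topic}. Prime attributes: {Affiliation, AuthorID, Country, PaperID, Topic}.
Topic --> PaperID: {Topic}⁺ = {PaperID, Topic}, which is not all of the attributes, so the left side is not a superkey — BCNF is violated.
Its right-hand attributes {PaperID} are all prime, as are those of every other non-superkey FD — the relation is in 3NF.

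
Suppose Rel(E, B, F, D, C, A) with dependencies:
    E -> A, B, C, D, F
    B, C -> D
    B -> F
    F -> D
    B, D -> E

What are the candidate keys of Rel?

{B} is a candidate key since {B}⁺ = {A, B, C, D, E, F} covers every attribute.
{E} is a candidate key since {E}⁺ = {A, B, C, D, E, F} covers every attribute.
Any other superkey properly contains one of these, so there are no further candidate keys.

{B}, {E}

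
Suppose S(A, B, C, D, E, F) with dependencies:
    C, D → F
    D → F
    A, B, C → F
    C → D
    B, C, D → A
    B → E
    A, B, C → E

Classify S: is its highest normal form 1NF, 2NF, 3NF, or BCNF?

1NF

Candidate key: {B, C}. Prime attributes: {B, C}.
C, D → F: {C, D}⁺ = {C, D, F}, which is not all of the attributes, so the left side is not a superkey — BCNF is violated.
Because {F} is non-prime and the left side of C, D → F is not a superkey, the relation is not in 3NF.
Since {B} ⊂ {B, C} and {B}⁺ ⊇ {E} with {E} non-prime, there is a partial dependency; 2NF fails.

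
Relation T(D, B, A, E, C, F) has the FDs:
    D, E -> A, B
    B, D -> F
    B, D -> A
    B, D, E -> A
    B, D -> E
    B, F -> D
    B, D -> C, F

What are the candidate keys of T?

{B, D}⁺ = {A, B, C, D, E, F}, which is every attribute, so {B, D} is a candidate key.
{B, F}⁺ = {A, B, C, D, E, F}, which is every attribute, so {B, F} is a candidate key.
{D, E}⁺ = {A, B, C, D, E, F}, which is every attribute, so {D, E} is a candidate key.
Any other superkey properly contains one of these, so there are no further candidate keys.

{B, D}, {B, F}, {D, E}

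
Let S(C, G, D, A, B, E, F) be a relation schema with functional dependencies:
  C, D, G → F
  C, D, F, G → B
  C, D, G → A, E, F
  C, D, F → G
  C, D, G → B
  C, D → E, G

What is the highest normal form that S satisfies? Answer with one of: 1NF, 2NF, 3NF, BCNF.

Candidate key: {C, D}. Prime attributes: {C, D}.
Every FD has a superkey on the left, so the relation is in BCNF.

BCNF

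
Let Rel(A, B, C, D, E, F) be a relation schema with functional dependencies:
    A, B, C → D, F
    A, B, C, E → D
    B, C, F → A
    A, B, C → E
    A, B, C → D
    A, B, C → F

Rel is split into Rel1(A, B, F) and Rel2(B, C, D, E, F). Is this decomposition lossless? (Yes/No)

Common attributes: {B, F}; their closure is {B, F}.
The closure covers neither Rel1 nor Rel2 entirely; the join is not lossless.

No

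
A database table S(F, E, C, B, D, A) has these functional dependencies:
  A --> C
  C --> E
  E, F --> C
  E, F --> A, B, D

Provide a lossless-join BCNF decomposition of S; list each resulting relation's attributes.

Candidate keys of the original relation: {A, F}, {C, F}, {E, F}.
{A, B, C, D, E, F}: {A} determines {A, C, E} here but is not a superkey — split on A --> C, E, giving {A, C, E} and {A, B, D, F}.
{A, C, E}: {C} determines {C, E} here but is not a superkey — split on C --> E, giving {C, E} and {A, C}.
{C, E} has no BCNF violation.
{A, C} has no BCNF violation.
{A, B, D, F} has no BCNF violation.

{A, B, D, F}; {A, C}; {C, E}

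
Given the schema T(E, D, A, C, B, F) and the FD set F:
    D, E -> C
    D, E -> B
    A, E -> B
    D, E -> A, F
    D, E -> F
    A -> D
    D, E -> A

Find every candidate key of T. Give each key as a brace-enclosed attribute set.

{A, E}, {D, E}

No FD produces {E}, so it must be in every candidate key.
{A, E}⁺ = {A, B, C, D, E, F} — all of the relation — so {A, E} is a candidate key.
{D, E}⁺ = {A, B, C, D, E, F} — all of the relation — so {D, E} is a candidate key.
These are minimal and exhaustive — every other superkey contains one of them.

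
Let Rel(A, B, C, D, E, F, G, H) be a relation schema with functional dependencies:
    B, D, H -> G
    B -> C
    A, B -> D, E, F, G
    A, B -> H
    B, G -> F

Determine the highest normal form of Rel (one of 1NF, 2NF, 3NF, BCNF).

Candidate key: {A, B}. Prime attributes: {A, B}.
B, D, H -> G breaks BCNF: {B, D, H}⁺ = {B, C, D, F, G, H}, so {B, D, H} is not a superkey.
B, D, H -> G determines the non-prime attribute {G} from a non-superkey — 3NF is violated.
{B} is a proper subset of the key {A, B}, and {B}⁺ contains the non-prime attribute {C} — a partial dependency, so 2NF is violated.

1NF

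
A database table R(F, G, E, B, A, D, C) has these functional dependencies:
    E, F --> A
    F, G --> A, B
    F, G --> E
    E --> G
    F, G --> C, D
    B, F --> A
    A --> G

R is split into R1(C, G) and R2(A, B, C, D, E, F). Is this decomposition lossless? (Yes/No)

No

The shared attributes are {C} and {C}⁺ = {C}.
Neither R1 nor R2 is contained in that closure, so the decomposition is lossy.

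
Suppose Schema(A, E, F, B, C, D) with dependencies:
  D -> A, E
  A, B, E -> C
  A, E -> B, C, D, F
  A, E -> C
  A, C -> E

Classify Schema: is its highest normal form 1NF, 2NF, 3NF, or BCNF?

BCNF

Candidate keys: {A, C}, {A, E}, {D}. Prime attributes: {A, C, D, E}.
Each dependency's left side is a superkey — BCNF holds.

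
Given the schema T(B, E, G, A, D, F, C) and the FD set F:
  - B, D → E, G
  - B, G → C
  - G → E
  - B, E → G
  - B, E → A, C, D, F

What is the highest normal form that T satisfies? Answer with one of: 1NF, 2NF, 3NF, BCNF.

3NF

Candidate keys: {B, D}, {B, E}, {B, G}. Prime attributes: {B, D, E, G}.
G → E breaks BCNF: {G}⁺ = {E, G}, so {G} is not a superkey.
Its right-hand attributes {E} are all prime, as are those of every other non-superkey FD — the relation is in 3NF.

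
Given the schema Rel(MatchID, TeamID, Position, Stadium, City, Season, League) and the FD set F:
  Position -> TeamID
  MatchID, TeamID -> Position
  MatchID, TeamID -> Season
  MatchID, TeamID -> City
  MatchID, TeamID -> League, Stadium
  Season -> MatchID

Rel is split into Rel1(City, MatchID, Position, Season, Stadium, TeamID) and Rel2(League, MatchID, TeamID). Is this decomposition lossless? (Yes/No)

Common attributes: {MatchID, TeamID}; their closure is {City, League, MatchID, Position, Season, Stadium, TeamID}.
Since Rel1 ⊆ {City, League, MatchID, Position, Season, Stadium, TeamID}, the intersection is a superkey of Rel1; the decomposition is lossless.

Yes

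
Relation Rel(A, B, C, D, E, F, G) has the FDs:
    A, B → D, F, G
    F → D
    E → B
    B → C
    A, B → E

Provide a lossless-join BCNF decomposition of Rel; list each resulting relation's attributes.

{A, E, F, G}; {B, C}; {B, E}; {D, F}

Candidate keys of the original relation: {A, B}, {A, E}.
Within {A, B, C, D, E, F, G}: {F}⁺ ∩ {A, B, C, D, E, F, G} = {D, F}, not the whole set, so F → D violates BCNF; decompose into {D, F} and {A, B, C, E, F, G}.
{D, F} has no BCNF violation.
Within {A, B, C, E, F, G}: {E}⁺ ∩ {A, B, C, E, F, G} = {B, C, E}, not the whole set, so E → B, C violates BCNF; decompose into {B, C, E} and {A, E, F, G}.
Within {B, C, E}: {B}⁺ ∩ {B, C, E} = {B, C}, not the whole set, so B → C violates BCNF; decompose into {B, C} and {B, E}.
{B, C} has no BCNF violation.
{B, E} has no BCNF violation.
{A, E, F, G} has no BCNF violation.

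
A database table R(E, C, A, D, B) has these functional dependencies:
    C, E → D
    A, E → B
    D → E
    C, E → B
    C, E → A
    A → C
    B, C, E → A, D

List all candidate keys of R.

{A, D}, {A, E}, {C, D}, {C, E}

{A, D}⁺ = {A, B, C, D, E}, which is every attribute, so {A, D} is a candidate key.
{A, E}⁺ = {A, B, C, D, E}, which is every attribute, so {A, E} is a candidate key.
{C, D}⁺ = {A, B, C, D, E}, which is every attribute, so {C, D} is a candidate key.
{C, E}⁺ = {A, B, C, D, E}, which is every attribute, so {C, E} is a candidate key.
Any other superkey properly contains one of these, so there are no further candidate keys.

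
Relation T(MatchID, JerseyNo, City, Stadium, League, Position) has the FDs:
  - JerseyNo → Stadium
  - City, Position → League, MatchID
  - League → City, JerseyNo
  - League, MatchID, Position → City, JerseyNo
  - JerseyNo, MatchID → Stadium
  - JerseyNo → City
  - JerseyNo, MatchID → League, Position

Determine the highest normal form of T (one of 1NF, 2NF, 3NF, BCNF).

1NF

Candidate keys: {City, Position}, {JerseyNo, MatchID}, {JerseyNo, Position}, {League, MatchID}, {League, Position}. Prime attributes: {City, JerseyNo, League, MatchID, Position}.
JerseyNo → Stadium: {JerseyNo}⁺ = {City, JerseyNo, Stadium}, which is not all of the attributes, so the left side is not a superkey — BCNF is violated.
JerseyNo → Stadium determines the non-prime attribute {Stadium} from a non-superkey — 3NF is violated.
{JerseyNo} is a proper subset of the key {JerseyNo, MatchID}, and {JerseyNo}⁺ contains the non-prime attribute {Stadium} — a partial dependency, so 2NF is violated.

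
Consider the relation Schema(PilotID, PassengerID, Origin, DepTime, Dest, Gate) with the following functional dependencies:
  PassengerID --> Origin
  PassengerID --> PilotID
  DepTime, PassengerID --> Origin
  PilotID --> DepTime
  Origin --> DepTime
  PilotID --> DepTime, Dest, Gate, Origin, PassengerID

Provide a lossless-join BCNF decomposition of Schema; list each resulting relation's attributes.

{DepTime, Origin}; {Dest, Gate, Origin, PassengerID, PilotID}

Candidate keys of the original relation: {PassengerID}, {PilotID}.
Within {DepTime, Dest, Gate, Origin, PassengerID, PilotID}: {Origin}⁺ ∩ {DepTime, Dest, Gate, Origin, PassengerID, PilotID} = {DepTime, Origin}, not the whole set, so Origin --> DepTime violates BCNF; decompose into {DepTime, Origin} and {Dest, Gate, Origin, PassengerID, PilotID}.
{DepTime, Origin}: every determinant is a superkey — BCNF.
{Dest, Gate, Origin, PassengerID, PilotID}: every determinant is a superkey — BCNF.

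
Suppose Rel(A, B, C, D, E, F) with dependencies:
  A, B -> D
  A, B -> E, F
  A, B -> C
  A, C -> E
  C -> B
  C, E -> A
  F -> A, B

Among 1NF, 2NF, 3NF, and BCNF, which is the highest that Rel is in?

3NF

Candidate keys: {A, B}, {A, C}, {C, E}, {F}. Prime attributes: {A, B, C, E, F}.
C -> B: {C}⁺ = {B, C}, which is not all of the attributes, so the left side is not a superkey — BCNF is violated.
Its right-hand attributes {B} are all prime, as are those of every other non-superkey FD — the relation is in 3NF.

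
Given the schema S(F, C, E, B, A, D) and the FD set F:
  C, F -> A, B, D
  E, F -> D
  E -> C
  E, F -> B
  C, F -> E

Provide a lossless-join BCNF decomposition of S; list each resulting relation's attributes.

Candidate keys of the original relation: {C, F}, {E, F}.
{A, B, C, D, E, F}: {E} determines {C, E} here but is not a superkey — split on E -> C, giving {C, E} and {A, B, D, E, F}.
{C, E}: every determinant is a superkey — BCNF.
{A, B, D, E, F}: every determinant is a superkey — BCNF.

{A, B, D, E, F}; {C, E}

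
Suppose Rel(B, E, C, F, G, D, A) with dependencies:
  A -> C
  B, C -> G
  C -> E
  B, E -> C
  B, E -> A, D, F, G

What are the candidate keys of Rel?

Attributes never on any right-hand side: {B} — every candidate key must contain it.
{A, B}⁺ = {A, B, C, D, E, F, G}, which is every attribute, so {A, B} is a candidate key.
{B, C}⁺ = {A, B, C, D, E, F, G}, which is every attribute, so {B, C} is a candidate key.
{B, E}⁺ = {A, B, C, D, E, F, G}, which is every attribute, so {B, E} is a candidate key.
Any other superkey properly contains one of these, so there are no further candidate keys.

{A, B}, {B, C}, {B, E}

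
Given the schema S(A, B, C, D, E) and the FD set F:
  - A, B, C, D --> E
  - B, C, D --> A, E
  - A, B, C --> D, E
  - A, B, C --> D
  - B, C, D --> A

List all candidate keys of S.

{A, B, C}, {B, C, D}

No FD produces {B, C}, so they must be in every candidate key.
{A, B, C}⁺ = {A, B, C, D, E} — all of the relation — so {A, B, C} is a candidate key.
{B, C, D}⁺ = {A, B, C, D, E} — all of the relation — so {B, C, D} is a candidate key.
No proper subset of any of these is a key, and no other minimal superkey exists.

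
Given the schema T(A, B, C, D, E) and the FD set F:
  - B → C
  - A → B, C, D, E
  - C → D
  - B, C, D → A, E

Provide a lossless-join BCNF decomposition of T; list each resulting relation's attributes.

{A, B, C, E}; {C, D}

Candidate keys of the original relation: {A}, {B}.
Within {A, B, C, D, E}: {C}⁺ ∩ {A, B, C, D, E} = {C, D}, not the whole set, so C → D violates BCNF; decompose into {C, D} and {A, B, C, E}.
{C, D} is in BCNF.
{A, B, C, E} is in BCNF.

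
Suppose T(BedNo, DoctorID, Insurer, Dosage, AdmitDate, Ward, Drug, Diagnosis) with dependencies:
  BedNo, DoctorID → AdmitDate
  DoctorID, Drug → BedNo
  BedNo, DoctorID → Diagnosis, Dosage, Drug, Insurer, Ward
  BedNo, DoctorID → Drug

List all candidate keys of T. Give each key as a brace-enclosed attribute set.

{BedNo, DoctorID}, {DoctorID, Drug}

{DoctorID} never appears on the right of any FD, so every key must include it.
{BedNo, DoctorID} is a candidate key since {BedNo, DoctorID}⁺ = {AdmitDate, BedNo, Diagnosis, DoctorID, Dosage, Drug, Insurer, Ward} covers every attribute.
{DoctorID, Drug} is a candidate key since {DoctorID, Drug}⁺ = {AdmitDate, BedNo, Diagnosis, DoctorID, Dosage, Drug, Insurer, Ward} covers every attribute.
Any other superkey properly contains one of these, so there are no further candidate keys.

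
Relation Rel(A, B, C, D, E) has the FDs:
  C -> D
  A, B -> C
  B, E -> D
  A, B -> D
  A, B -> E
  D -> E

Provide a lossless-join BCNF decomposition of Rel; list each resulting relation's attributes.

{A, B, C}; {C, D}; {D, E}

Candidate key of the original relation: {A, B}.
Within {A, B, C, D, E}: {C}⁺ ∩ {A, B, C, D, E} = {C, D, E}, not the whole set, so C -> D, E violates BCNF; decompose into {C, D, E} and {A, B, C}.
Within {C, D, E}: {D}⁺ ∩ {C, D, E} = {D, E}, not the whole set, so D -> E violates BCNF; decompose into {D, E} and {C, D}.
{D, E}: every determinant is a superkey — BCNF.
{C, D}: every determinant is a superkey — BCNF.
{A, B, C}: every determinant is a superkey — BCNF.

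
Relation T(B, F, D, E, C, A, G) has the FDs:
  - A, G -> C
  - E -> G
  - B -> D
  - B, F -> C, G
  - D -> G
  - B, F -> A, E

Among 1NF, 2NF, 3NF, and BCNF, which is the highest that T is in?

1NF

Candidate key: {B, F}. Prime attributes: {B, F}.
For A, G -> C we have {A, G}⁺ = {A, C, G}; {A, G} is not a superkey, so BCNF fails.
A, G -> C determines the non-prime attribute {C} from a non-superkey — 3NF is violated.
Since {B} ⊂ {B, F} and {B}⁺ ⊇ {D, G} with {D, G} non-prime, there is a partial dependency; 2NF fails.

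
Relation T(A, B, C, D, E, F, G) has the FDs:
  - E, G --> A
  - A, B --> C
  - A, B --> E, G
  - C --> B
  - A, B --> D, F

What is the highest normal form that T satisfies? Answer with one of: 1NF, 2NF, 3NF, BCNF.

Candidate keys: {A, B}, {A, C}, {B, E, G}, {C, E, G}. Prime attributes: {A, B, C, E, G}.
E, G --> A breaks BCNF: {E, G}⁺ = {A, E, G}, so {E, G} is not a superkey.
Since {A} ⊆ prime attributes and every other non-superkey FD also has a prime right side, the schema is in 3NF.

3NF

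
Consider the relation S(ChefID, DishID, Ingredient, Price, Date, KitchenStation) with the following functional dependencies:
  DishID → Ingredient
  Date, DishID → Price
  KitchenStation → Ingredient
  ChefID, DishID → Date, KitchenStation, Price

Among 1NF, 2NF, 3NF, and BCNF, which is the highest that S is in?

1NF

Candidate key: {ChefID, DishID}. Prime attributes: {ChefID, DishID}.
DishID → Ingredient breaks BCNF: {DishID}⁺ = {DishID, Ingredient}, so {DishID} is not a superkey.
DishID → Ingredient has non-prime {Ingredient} on the right and a non-superkey on the left, so 3NF fails.
{DishID} is a proper subset of the key {ChefID, DishID}, and {DishID}⁺ contains the non-prime attribute {Ingredient} — a partial dependency, so 2NF is violated.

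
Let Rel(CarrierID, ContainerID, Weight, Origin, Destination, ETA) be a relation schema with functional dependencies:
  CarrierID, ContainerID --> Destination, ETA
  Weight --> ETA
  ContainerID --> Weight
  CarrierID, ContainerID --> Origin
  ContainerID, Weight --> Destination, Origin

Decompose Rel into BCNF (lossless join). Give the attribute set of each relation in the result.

Candidate key of the original relation: {CarrierID, ContainerID}.
Within {CarrierID, ContainerID, Destination, ETA, Origin, Weight}: {Weight}⁺ ∩ {CarrierID, ContainerID, Destination, ETA, Origin, Weight} = {ETA, Weight}, not the whole set, so Weight --> ETA violates BCNF; decompose into {ETA, Weight} and {CarrierID, ContainerID, Destination, Origin, Weight}.
{ETA, Weight} has no BCNF violation.
Within {CarrierID, ContainerID, Destination, Origin, Weight}: {ContainerID}⁺ ∩ {CarrierID, ContainerID, Destination, Origin, Weight} = {ContainerID, Destination, Origin, Weight}, not the whole set, so ContainerID --> Destination, Origin, Weight violates BCNF; decompose into {ContainerID, Destination, Origin, Weight} and {CarrierID, ContainerID}.
{ContainerID, Destination, Origin, Weight} has no BCNF violation.
{CarrierID, ContainerID} has no BCNF violation.

{CarrierID, ContainerID}; {ContainerID, Destination, Origin, Weight}; {ETA, Weight}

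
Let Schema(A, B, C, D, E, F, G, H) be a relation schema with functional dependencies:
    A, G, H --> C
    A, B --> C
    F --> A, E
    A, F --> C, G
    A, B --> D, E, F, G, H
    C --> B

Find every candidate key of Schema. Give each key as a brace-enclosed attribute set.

{F}⁺ = {A, B, C, D, E, F, G, H}, which is every attribute, so {F} is a candidate key.
{A, B}⁺ = {A, B, C, D, E, F, G, H}, which is every attribute, so {A, B} is a candidate key.
{A, C}⁺ = {A, B, C, D, E, F, G, H}, which is every attribute, so {A, C} is a candidate key.
{A, G, H}⁺ = {A, B, C, D, E, F, G, H}, which is every attribute, so {A, G, H} is a candidate key.
These are minimal and exhaustive — every other superkey contains one of them.

{A, B}, {A, C}, {A, G, H}, {F}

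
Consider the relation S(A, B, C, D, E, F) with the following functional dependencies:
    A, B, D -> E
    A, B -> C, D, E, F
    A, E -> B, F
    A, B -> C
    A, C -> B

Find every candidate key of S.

{A, B}, {A, C}, {A, E}

No FD produces {A}, so it must be in every candidate key.
Closure of {A, B} is {A, B, C, D, E, F}, the whole schema; {A, B} is a candidate key.
Closure of {A, C} is {A, B, C, D, E, F}, the whole schema; {A, C} is a candidate key.
Closure of {A, E} is {A, B, C, D, E, F}, the whole schema; {A, E} is a candidate key.
Any other superkey properly contains one of these, so there are no further candidate keys.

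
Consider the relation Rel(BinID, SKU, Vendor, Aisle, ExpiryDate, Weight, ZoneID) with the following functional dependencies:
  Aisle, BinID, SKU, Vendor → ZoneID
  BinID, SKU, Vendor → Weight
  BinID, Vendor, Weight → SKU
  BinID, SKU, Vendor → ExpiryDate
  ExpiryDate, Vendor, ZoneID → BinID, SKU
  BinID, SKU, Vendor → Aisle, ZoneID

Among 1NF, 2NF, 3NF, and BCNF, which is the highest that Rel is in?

BCNF

Candidate keys: {BinID, SKU, Vendor}, {BinID, Vendor, Weight}, {ExpiryDate, Vendor, ZoneID}. Prime attributes: {BinID, ExpiryDate, SKU, Vendor, Weight, ZoneID}.
The left-hand side of every FD is a superkey, so BCNF is satisfied.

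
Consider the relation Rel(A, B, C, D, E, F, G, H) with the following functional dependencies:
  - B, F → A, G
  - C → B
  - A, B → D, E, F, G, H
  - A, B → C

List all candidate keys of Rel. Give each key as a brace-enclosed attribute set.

{A, B}⁺ = {A, B, C, D, E, F, G, H}, which is every attribute, so {A, B} is a candidate key.
{A, C}⁺ = {A, B, C, D, E, F, G, H}, which is every attribute, so {A, C} is a candidate key.
{B, F}⁺ = {A, B, C, D, E, F, G, H}, which is every attribute, so {B, F} is a candidate key.
{C, F}⁺ = {A, B, C, D, E, F, G, H}, which is every attribute, so {C, F} is a candidate key.
These are minimal and exhaustive — every other superkey contains one of them.

{A, B}, {A, C}, {B, F}, {C, F}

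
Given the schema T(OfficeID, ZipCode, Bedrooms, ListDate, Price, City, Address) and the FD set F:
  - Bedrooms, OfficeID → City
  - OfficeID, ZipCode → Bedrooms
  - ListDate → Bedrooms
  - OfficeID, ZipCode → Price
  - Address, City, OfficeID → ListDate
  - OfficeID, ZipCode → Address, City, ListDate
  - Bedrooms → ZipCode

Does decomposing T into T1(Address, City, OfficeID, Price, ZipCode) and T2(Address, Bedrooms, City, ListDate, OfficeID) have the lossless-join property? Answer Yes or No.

The shared attributes are {Address, City, OfficeID} and {Address, City, OfficeID}⁺ = {Address, Bedrooms, City, ListDate, OfficeID, Price, ZipCode}.
T1 is contained in that closure, so T1 ∩ T2 → T1 holds and the join is lossless.

Yes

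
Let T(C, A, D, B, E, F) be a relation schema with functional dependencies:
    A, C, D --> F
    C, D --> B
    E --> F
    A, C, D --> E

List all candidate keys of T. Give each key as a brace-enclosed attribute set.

{A, C, D}

Attributes never on any right-hand side: {A, C, D} — every candidate key must contain all of them.
{A, C, D}⁺ = {A, B, C, D, E, F} — all of the relation — so {A, C, D} is a candidate key.
No other minimal set has full closure, so this is the only candidate key.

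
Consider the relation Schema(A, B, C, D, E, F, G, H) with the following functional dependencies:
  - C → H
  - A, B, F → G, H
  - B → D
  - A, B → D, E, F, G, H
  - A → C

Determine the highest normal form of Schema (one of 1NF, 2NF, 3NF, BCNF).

1NF

Candidate key: {A, B}. Prime attributes: {A, B}.
C → H: {C}⁺ = {C, H}, which is not all of the attributes, so the left side is not a superkey — BCNF is violated.
Because {H} is non-prime and the left side of C → H is not a superkey, the relation is not in 3NF.
The proper key subset {A} of {A, B} determines non-prime {C, H}, so the relation is not even in 2NF.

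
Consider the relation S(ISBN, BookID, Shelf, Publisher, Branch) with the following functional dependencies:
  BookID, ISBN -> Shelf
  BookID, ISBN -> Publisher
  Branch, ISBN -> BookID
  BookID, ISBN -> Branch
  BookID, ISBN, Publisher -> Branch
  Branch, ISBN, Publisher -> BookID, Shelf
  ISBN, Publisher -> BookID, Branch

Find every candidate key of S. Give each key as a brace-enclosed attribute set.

{BookID, ISBN}, {Branch, ISBN}, {ISBN, Publisher}

No FD produces {ISBN}, so it must be in every candidate key.
Closure of {BookID, ISBN} is {BookID, Branch, ISBN, Publisher, Shelf}, the whole schema; {BookID, ISBN} is a candidate key.
Closure of {Branch, ISBN} is {BookID, Branch, ISBN, Publisher, Shelf}, the whole schema; {Branch, ISBN} is a candidate key.
Closure of {ISBN, Publisher} is {BookID, Branch, ISBN, Publisher, Shelf}, the whole schema; {ISBN, Publisher} is a candidate key.
Any other superkey properly contains one of these, so there are no further candidate keys.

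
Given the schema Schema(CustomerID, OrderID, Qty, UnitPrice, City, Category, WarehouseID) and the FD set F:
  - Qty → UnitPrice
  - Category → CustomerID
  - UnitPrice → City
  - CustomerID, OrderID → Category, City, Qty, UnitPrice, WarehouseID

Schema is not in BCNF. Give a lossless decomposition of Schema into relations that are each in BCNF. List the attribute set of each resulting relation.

{Category, CustomerID}; {Category, OrderID, Qty, WarehouseID}; {City, UnitPrice}; {Qty, UnitPrice}

Candidate keys of the original relation: {Category, OrderID}, {CustomerID, OrderID}.
In {Category, City, CustomerID, OrderID, Qty, UnitPrice, WarehouseID}, {Qty} is not a superkey ({Qty}⁺ restricted to this set is {City, Qty, UnitPrice}), so split on Qty → City, UnitPrice into {City, Qty, UnitPrice} and {Category, CustomerID, OrderID, Qty, WarehouseID}.
In {City, Qty, UnitPrice}, {UnitPrice} is not a superkey ({UnitPrice}⁺ restricted to this set is {City, UnitPrice}), so split on UnitPrice → City into {City, UnitPrice} and {Qty, UnitPrice}.
{City, UnitPrice} has no BCNF violation.
{Qty, UnitPrice} has no BCNF violation.
In {Category, CustomerID, OrderID, Qty, WarehouseID}, {Category} is not a superkey ({Category}⁺ restricted to this set is {Category, CustomerID}), so split on Category → CustomerID into {Category, CustomerID} and {Category, OrderID, Qty, WarehouseID}.
{Category, CustomerID} has no BCNF violation.
{Category, OrderID, Qty, WarehouseID} has no BCNF violation.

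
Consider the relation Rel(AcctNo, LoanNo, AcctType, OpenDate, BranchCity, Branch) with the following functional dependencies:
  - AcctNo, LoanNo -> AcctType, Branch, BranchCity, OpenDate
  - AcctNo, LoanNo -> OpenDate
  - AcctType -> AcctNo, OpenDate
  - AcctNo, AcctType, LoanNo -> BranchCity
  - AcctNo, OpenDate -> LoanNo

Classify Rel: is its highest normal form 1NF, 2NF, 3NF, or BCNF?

Candidate keys: {AcctNo, LoanNo}, {AcctNo, OpenDate}, {AcctType}. Prime attributes: {AcctNo, AcctType, LoanNo, OpenDate}.
Each dependency's left side is a superkey — BCNF holds.

BCNF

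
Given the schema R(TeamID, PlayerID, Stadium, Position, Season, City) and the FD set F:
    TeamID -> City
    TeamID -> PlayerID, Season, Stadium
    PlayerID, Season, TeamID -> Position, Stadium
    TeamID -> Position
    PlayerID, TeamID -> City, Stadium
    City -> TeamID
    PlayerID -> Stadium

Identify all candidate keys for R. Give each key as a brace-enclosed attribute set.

{City}⁺ = {City, PlayerID, Position, Season, Stadium, TeamID} — all of the relation — so {City} is a candidate key.
{TeamID}⁺ = {City, PlayerID, Position, Season, Stadium, TeamID} — all of the relation — so {TeamID} is a candidate key.
Any other superkey properly contains one of these, so there are no further candidate keys.

{City}, {TeamID}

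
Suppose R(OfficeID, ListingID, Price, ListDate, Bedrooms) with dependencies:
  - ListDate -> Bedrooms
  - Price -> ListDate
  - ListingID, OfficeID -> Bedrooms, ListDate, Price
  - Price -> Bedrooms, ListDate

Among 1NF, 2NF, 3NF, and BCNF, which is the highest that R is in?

Candidate key: {ListingID, OfficeID}. Prime attributes: {ListingID, OfficeID}.
For ListDate -> Bedrooms we have {ListDate}⁺ = {Bedrooms, ListDate}; {ListDate} is not a superkey, so BCNF fails.
Because {Bedrooms} is non-prime and the left side of ListDate -> Bedrooms is not a superkey, the relation is not in 3NF.
No non-prime attribute depends on a proper subset of any candidate key, so 2NF holds.

2NF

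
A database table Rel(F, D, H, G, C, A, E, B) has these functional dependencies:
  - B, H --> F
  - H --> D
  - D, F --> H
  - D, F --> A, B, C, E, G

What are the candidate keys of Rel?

{B, H}⁺ = {A, B, C, D, E, F, G, H} — all of the relation — so {B, H} is a candidate key.
{D, F}⁺ = {A, B, C, D, E, F, G, H} — all of the relation — so {D, F} is a candidate key.
{F, H}⁺ = {A, B, C, D, E, F, G, H} — all of the relation — so {F, H} is a candidate key.
Any other superkey properly contains one of these, so there are no further candidate keys.

{B, H}, {D, F}, {F, H}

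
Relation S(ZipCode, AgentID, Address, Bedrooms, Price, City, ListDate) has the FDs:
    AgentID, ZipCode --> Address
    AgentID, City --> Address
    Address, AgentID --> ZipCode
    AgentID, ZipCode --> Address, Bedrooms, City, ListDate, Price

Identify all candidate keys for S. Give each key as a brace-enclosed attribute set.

No FD produces {AgentID}, so it must be in every candidate key.
Closure of {Address, AgentID} is {Address, AgentID, Bedrooms, City, ListDate, Price, ZipCode}, the whole schema; {Address, AgentID} is a candidate key.
Closure of {AgentID, City} is {Address, AgentID, Bedrooms, City, ListDate, Price, ZipCode}, the whole schema; {AgentID, City} is a candidate key.
Closure of {AgentID, ZipCode} is {Address, AgentID, Bedrooms, City, ListDate, Price, ZipCode}, the whole schema; {AgentID, ZipCode} is a candidate key.
These are minimal and exhaustive — every other superkey contains one of them.

{Address, AgentID}, {AgentID, City}, {AgentID, ZipCode}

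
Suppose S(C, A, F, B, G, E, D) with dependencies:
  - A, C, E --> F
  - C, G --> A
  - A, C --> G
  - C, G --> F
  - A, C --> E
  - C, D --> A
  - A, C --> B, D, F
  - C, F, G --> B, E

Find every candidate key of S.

{A, C}, {C, D}, {C, G}

Attributes never on any right-hand side: {C} — every candidate key must contain it.
{A, C}⁺ = {A, B, C, D, E, F, G}, which is every attribute, so {A, C} is a candidate key.
{C, D}⁺ = {A, B, C, D, E, F, G}, which is every attribute, so {C, D} is a candidate key.
{C, G}⁺ = {A, B, C, D, E, F, G}, which is every attribute, so {C, G} is a candidate key.
These are minimal and exhaustive — every other superkey contains one of them.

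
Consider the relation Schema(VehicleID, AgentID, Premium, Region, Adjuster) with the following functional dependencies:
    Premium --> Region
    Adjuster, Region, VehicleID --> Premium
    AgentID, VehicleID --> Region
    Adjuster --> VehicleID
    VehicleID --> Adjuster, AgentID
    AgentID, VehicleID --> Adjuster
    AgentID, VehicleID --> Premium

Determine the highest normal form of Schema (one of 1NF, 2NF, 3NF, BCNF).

Candidate keys: {Adjuster}, {VehicleID}. Prime attributes: {Adjuster, VehicleID}.
Premium --> Region breaks BCNF: {Premium}⁺ = {Premium, Region}, so {Premium} is not a superkey.
Premium --> Region determines the non-prime attribute {Region} from a non-superkey — 3NF is violated.
Every candidate key is a single attribute, so no partial dependency is possible; 2NF holds.

2NF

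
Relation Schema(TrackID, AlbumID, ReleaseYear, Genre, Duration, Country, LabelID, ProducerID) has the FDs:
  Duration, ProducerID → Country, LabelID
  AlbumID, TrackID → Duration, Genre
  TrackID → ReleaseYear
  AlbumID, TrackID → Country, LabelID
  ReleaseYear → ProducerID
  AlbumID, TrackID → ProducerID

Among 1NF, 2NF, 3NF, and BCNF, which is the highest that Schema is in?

Candidate key: {AlbumID, TrackID}. Prime attributes: {AlbumID, TrackID}.
For Duration, ProducerID → Country, LabelID we have {Duration, ProducerID}⁺ = {Country, Duration, LabelID, ProducerID}; {Duration, ProducerID} is not a superkey, so BCNF fails.
Because {Country, LabelID} are non-prime and the left side of Duration, ProducerID → Country, LabelID is not a superkey, the relation is not in 3NF.
Since {TrackID} ⊂ {AlbumID, TrackID} and {TrackID}⁺ ⊇ {ProducerID, ReleaseYear} with {ProducerID, ReleaseYear} non-prime, there is a partial dependency; 2NF fails.

1NF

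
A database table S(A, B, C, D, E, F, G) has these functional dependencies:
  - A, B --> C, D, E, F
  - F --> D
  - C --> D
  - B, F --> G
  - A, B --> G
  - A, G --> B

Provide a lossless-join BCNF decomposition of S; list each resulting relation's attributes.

Candidate keys of the original relation: {A, B}, {A, G}.
Within {A, B, C, D, E, F, G}: {F}⁺ ∩ {A, B, C, D, E, F, G} = {D, F}, not the whole set, so F --> D violates BCNF; decompose into {D, F} and {A, B, C, E, F, G}.
{D, F} has no BCNF violation.
Within {A, B, C, E, F, G}: {B, F}⁺ ∩ {A, B, C, E, F, G} = {B, F, G}, not the whole set, so B, F --> G violates BCNF; decompose into {B, F, G} and {A, B, C, E, F}.
{B, F, G} has no BCNF violation.
{A, B, C, E, F} has no BCNF violation.

{A, B, C, E, F}; {B, F, G}; {D, F}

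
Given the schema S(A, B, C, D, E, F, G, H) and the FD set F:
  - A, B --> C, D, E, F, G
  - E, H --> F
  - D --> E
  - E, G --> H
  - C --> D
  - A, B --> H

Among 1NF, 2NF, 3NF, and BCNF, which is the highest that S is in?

Candidate key: {A, B}. Prime attributes: {A, B}.
E, H --> F: {E, H}⁺ = {E, F, H}, which is not all of the attributes, so the left side is not a superkey — BCNF is violated.
E, H --> F has non-prime {F} on the right and a non-superkey on the left, so 3NF fails.
Checking every proper subset of each key, none determines a non-prime attribute — 2NF is satisfied.

2NF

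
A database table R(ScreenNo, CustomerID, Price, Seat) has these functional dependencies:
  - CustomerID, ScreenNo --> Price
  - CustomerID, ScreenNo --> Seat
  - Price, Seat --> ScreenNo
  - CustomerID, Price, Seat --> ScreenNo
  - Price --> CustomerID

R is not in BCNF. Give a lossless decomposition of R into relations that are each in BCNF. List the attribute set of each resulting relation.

{CustomerID, Price}; {Price, ScreenNo, Seat}

Candidate keys of the original relation: {CustomerID, ScreenNo}, {Price, ScreenNo}, {Price, Seat}.
Within {CustomerID, Price, ScreenNo, Seat}: {Price}⁺ ∩ {CustomerID, Price, ScreenNo, Seat} = {CustomerID, Price}, not the whole set, so Price --> CustomerID violates BCNF; decompose into {CustomerID, Price} and {Price, ScreenNo, Seat}.
{CustomerID, Price} has no BCNF violation.
{Price, ScreenNo, Seat} has no BCNF violation.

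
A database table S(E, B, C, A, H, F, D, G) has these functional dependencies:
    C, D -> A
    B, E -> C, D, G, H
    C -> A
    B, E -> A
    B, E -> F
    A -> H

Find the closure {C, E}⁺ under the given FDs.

Start with {C, E}.
C -> A applies; add {A} → now {A, C, E}.
A -> H applies; add {H} → now {A, C, E, H}.
No further FD applies.

{A, C, E, H}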